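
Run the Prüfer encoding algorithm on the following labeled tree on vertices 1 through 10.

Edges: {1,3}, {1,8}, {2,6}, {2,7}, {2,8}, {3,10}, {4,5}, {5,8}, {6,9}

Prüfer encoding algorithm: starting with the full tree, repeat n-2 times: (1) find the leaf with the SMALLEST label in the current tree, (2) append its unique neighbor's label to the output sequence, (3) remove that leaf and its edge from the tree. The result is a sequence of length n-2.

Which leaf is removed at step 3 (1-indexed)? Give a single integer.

Answer: 7

Derivation:
Step 1: current leaves = {4,7,9,10}. Remove leaf 4 (neighbor: 5).
Step 2: current leaves = {5,7,9,10}. Remove leaf 5 (neighbor: 8).
Step 3: current leaves = {7,9,10}. Remove leaf 7 (neighbor: 2).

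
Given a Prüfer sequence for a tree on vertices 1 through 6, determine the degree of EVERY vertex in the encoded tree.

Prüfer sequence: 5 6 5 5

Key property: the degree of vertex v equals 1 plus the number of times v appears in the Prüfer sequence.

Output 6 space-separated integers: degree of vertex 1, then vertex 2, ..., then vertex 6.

p_1 = 5: count[5] becomes 1
p_2 = 6: count[6] becomes 1
p_3 = 5: count[5] becomes 2
p_4 = 5: count[5] becomes 3
Degrees (1 + count): deg[1]=1+0=1, deg[2]=1+0=1, deg[3]=1+0=1, deg[4]=1+0=1, deg[5]=1+3=4, deg[6]=1+1=2

Answer: 1 1 1 1 4 2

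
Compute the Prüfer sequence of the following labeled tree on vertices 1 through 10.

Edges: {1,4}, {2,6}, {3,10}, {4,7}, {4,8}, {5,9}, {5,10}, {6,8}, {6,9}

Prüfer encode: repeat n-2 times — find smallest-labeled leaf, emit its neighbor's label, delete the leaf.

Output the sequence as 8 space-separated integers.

Step 1: leaves = {1,2,3,7}. Remove smallest leaf 1, emit neighbor 4.
Step 2: leaves = {2,3,7}. Remove smallest leaf 2, emit neighbor 6.
Step 3: leaves = {3,7}. Remove smallest leaf 3, emit neighbor 10.
Step 4: leaves = {7,10}. Remove smallest leaf 7, emit neighbor 4.
Step 5: leaves = {4,10}. Remove smallest leaf 4, emit neighbor 8.
Step 6: leaves = {8,10}. Remove smallest leaf 8, emit neighbor 6.
Step 7: leaves = {6,10}. Remove smallest leaf 6, emit neighbor 9.
Step 8: leaves = {9,10}. Remove smallest leaf 9, emit neighbor 5.
Done: 2 vertices remain (5, 10). Sequence = [4 6 10 4 8 6 9 5]

Answer: 4 6 10 4 8 6 9 5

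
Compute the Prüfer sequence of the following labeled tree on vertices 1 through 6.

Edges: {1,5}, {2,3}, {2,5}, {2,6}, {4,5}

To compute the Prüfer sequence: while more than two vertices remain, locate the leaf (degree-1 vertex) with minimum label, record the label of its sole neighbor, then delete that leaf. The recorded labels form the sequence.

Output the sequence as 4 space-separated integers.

Step 1: leaves = {1,3,4,6}. Remove smallest leaf 1, emit neighbor 5.
Step 2: leaves = {3,4,6}. Remove smallest leaf 3, emit neighbor 2.
Step 3: leaves = {4,6}. Remove smallest leaf 4, emit neighbor 5.
Step 4: leaves = {5,6}. Remove smallest leaf 5, emit neighbor 2.
Done: 2 vertices remain (2, 6). Sequence = [5 2 5 2]

Answer: 5 2 5 2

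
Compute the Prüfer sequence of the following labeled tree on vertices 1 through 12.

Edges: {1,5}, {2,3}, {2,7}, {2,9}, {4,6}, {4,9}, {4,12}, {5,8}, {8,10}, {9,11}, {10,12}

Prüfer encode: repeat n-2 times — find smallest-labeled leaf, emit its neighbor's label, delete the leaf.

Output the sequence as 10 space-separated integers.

Answer: 5 2 8 4 2 9 10 12 9 4

Derivation:
Step 1: leaves = {1,3,6,7,11}. Remove smallest leaf 1, emit neighbor 5.
Step 2: leaves = {3,5,6,7,11}. Remove smallest leaf 3, emit neighbor 2.
Step 3: leaves = {5,6,7,11}. Remove smallest leaf 5, emit neighbor 8.
Step 4: leaves = {6,7,8,11}. Remove smallest leaf 6, emit neighbor 4.
Step 5: leaves = {7,8,11}. Remove smallest leaf 7, emit neighbor 2.
Step 6: leaves = {2,8,11}. Remove smallest leaf 2, emit neighbor 9.
Step 7: leaves = {8,11}. Remove smallest leaf 8, emit neighbor 10.
Step 8: leaves = {10,11}. Remove smallest leaf 10, emit neighbor 12.
Step 9: leaves = {11,12}. Remove smallest leaf 11, emit neighbor 9.
Step 10: leaves = {9,12}. Remove smallest leaf 9, emit neighbor 4.
Done: 2 vertices remain (4, 12). Sequence = [5 2 8 4 2 9 10 12 9 4]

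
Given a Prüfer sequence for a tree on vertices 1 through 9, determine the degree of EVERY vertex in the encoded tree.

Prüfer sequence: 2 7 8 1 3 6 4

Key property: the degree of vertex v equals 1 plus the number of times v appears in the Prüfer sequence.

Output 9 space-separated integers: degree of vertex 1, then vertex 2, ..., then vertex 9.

Answer: 2 2 2 2 1 2 2 2 1

Derivation:
p_1 = 2: count[2] becomes 1
p_2 = 7: count[7] becomes 1
p_3 = 8: count[8] becomes 1
p_4 = 1: count[1] becomes 1
p_5 = 3: count[3] becomes 1
p_6 = 6: count[6] becomes 1
p_7 = 4: count[4] becomes 1
Degrees (1 + count): deg[1]=1+1=2, deg[2]=1+1=2, deg[3]=1+1=2, deg[4]=1+1=2, deg[5]=1+0=1, deg[6]=1+1=2, deg[7]=1+1=2, deg[8]=1+1=2, deg[9]=1+0=1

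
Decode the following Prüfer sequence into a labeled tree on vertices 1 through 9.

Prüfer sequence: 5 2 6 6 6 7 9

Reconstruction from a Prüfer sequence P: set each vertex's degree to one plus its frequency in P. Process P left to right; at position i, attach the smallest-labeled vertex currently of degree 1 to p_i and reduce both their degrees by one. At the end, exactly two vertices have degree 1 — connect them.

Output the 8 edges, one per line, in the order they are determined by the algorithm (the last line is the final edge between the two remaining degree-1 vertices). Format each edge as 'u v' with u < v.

Initial degrees: {1:1, 2:2, 3:1, 4:1, 5:2, 6:4, 7:2, 8:1, 9:2}
Step 1: smallest deg-1 vertex = 1, p_1 = 5. Add edge {1,5}. Now deg[1]=0, deg[5]=1.
Step 2: smallest deg-1 vertex = 3, p_2 = 2. Add edge {2,3}. Now deg[3]=0, deg[2]=1.
Step 3: smallest deg-1 vertex = 2, p_3 = 6. Add edge {2,6}. Now deg[2]=0, deg[6]=3.
Step 4: smallest deg-1 vertex = 4, p_4 = 6. Add edge {4,6}. Now deg[4]=0, deg[6]=2.
Step 5: smallest deg-1 vertex = 5, p_5 = 6. Add edge {5,6}. Now deg[5]=0, deg[6]=1.
Step 6: smallest deg-1 vertex = 6, p_6 = 7. Add edge {6,7}. Now deg[6]=0, deg[7]=1.
Step 7: smallest deg-1 vertex = 7, p_7 = 9. Add edge {7,9}. Now deg[7]=0, deg[9]=1.
Final: two remaining deg-1 vertices are 8, 9. Add edge {8,9}.

Answer: 1 5
2 3
2 6
4 6
5 6
6 7
7 9
8 9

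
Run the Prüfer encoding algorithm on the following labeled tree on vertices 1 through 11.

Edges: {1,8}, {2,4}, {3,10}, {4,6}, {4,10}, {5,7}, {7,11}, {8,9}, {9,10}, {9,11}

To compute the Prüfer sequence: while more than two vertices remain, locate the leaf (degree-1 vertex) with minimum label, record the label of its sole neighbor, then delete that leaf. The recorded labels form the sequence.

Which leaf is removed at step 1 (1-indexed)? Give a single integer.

Answer: 1

Derivation:
Step 1: current leaves = {1,2,3,5,6}. Remove leaf 1 (neighbor: 8).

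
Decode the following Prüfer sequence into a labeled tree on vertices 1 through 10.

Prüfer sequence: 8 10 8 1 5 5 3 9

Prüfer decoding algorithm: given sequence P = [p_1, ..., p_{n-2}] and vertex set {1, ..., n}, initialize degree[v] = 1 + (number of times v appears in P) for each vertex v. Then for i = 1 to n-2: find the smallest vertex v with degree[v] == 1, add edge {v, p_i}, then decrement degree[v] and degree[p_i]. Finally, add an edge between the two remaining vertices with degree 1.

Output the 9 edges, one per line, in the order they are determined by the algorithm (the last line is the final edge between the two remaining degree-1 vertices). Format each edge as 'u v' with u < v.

Initial degrees: {1:2, 2:1, 3:2, 4:1, 5:3, 6:1, 7:1, 8:3, 9:2, 10:2}
Step 1: smallest deg-1 vertex = 2, p_1 = 8. Add edge {2,8}. Now deg[2]=0, deg[8]=2.
Step 2: smallest deg-1 vertex = 4, p_2 = 10. Add edge {4,10}. Now deg[4]=0, deg[10]=1.
Step 3: smallest deg-1 vertex = 6, p_3 = 8. Add edge {6,8}. Now deg[6]=0, deg[8]=1.
Step 4: smallest deg-1 vertex = 7, p_4 = 1. Add edge {1,7}. Now deg[7]=0, deg[1]=1.
Step 5: smallest deg-1 vertex = 1, p_5 = 5. Add edge {1,5}. Now deg[1]=0, deg[5]=2.
Step 6: smallest deg-1 vertex = 8, p_6 = 5. Add edge {5,8}. Now deg[8]=0, deg[5]=1.
Step 7: smallest deg-1 vertex = 5, p_7 = 3. Add edge {3,5}. Now deg[5]=0, deg[3]=1.
Step 8: smallest deg-1 vertex = 3, p_8 = 9. Add edge {3,9}. Now deg[3]=0, deg[9]=1.
Final: two remaining deg-1 vertices are 9, 10. Add edge {9,10}.

Answer: 2 8
4 10
6 8
1 7
1 5
5 8
3 5
3 9
9 10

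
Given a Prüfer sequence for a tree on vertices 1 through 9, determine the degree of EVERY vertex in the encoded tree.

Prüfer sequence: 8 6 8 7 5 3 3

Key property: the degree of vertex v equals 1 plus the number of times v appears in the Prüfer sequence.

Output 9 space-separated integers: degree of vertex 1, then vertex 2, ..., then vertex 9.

Answer: 1 1 3 1 2 2 2 3 1

Derivation:
p_1 = 8: count[8] becomes 1
p_2 = 6: count[6] becomes 1
p_3 = 8: count[8] becomes 2
p_4 = 7: count[7] becomes 1
p_5 = 5: count[5] becomes 1
p_6 = 3: count[3] becomes 1
p_7 = 3: count[3] becomes 2
Degrees (1 + count): deg[1]=1+0=1, deg[2]=1+0=1, deg[3]=1+2=3, deg[4]=1+0=1, deg[5]=1+1=2, deg[6]=1+1=2, deg[7]=1+1=2, deg[8]=1+2=3, deg[9]=1+0=1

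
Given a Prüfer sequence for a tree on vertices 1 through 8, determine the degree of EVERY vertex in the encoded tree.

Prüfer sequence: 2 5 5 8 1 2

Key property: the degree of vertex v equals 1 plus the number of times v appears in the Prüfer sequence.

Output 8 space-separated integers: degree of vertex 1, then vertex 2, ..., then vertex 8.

p_1 = 2: count[2] becomes 1
p_2 = 5: count[5] becomes 1
p_3 = 5: count[5] becomes 2
p_4 = 8: count[8] becomes 1
p_5 = 1: count[1] becomes 1
p_6 = 2: count[2] becomes 2
Degrees (1 + count): deg[1]=1+1=2, deg[2]=1+2=3, deg[3]=1+0=1, deg[4]=1+0=1, deg[5]=1+2=3, deg[6]=1+0=1, deg[7]=1+0=1, deg[8]=1+1=2

Answer: 2 3 1 1 3 1 1 2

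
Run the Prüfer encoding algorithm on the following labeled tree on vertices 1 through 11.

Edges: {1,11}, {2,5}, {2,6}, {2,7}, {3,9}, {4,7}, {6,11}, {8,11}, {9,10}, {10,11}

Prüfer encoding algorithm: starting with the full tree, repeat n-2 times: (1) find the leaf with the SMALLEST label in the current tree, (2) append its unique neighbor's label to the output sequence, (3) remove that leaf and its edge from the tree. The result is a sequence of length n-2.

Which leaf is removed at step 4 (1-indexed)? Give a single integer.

Answer: 5

Derivation:
Step 1: current leaves = {1,3,4,5,8}. Remove leaf 1 (neighbor: 11).
Step 2: current leaves = {3,4,5,8}. Remove leaf 3 (neighbor: 9).
Step 3: current leaves = {4,5,8,9}. Remove leaf 4 (neighbor: 7).
Step 4: current leaves = {5,7,8,9}. Remove leaf 5 (neighbor: 2).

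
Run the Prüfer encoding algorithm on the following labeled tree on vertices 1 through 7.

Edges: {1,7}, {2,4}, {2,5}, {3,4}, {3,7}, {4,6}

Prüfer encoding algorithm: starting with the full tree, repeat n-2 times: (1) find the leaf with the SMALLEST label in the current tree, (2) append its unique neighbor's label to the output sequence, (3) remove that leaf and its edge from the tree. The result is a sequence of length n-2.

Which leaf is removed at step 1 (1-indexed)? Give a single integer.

Answer: 1

Derivation:
Step 1: current leaves = {1,5,6}. Remove leaf 1 (neighbor: 7).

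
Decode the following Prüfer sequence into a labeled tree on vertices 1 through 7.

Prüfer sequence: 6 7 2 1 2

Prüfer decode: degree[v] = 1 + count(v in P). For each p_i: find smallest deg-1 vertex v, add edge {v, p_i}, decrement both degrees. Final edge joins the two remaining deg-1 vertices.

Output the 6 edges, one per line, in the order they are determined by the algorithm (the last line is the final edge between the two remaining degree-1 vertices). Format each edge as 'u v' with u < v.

Initial degrees: {1:2, 2:3, 3:1, 4:1, 5:1, 6:2, 7:2}
Step 1: smallest deg-1 vertex = 3, p_1 = 6. Add edge {3,6}. Now deg[3]=0, deg[6]=1.
Step 2: smallest deg-1 vertex = 4, p_2 = 7. Add edge {4,7}. Now deg[4]=0, deg[7]=1.
Step 3: smallest deg-1 vertex = 5, p_3 = 2. Add edge {2,5}. Now deg[5]=0, deg[2]=2.
Step 4: smallest deg-1 vertex = 6, p_4 = 1. Add edge {1,6}. Now deg[6]=0, deg[1]=1.
Step 5: smallest deg-1 vertex = 1, p_5 = 2. Add edge {1,2}. Now deg[1]=0, deg[2]=1.
Final: two remaining deg-1 vertices are 2, 7. Add edge {2,7}.

Answer: 3 6
4 7
2 5
1 6
1 2
2 7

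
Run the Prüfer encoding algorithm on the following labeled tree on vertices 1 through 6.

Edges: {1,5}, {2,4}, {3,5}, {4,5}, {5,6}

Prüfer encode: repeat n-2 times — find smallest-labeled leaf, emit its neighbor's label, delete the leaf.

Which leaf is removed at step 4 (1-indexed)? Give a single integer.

Step 1: current leaves = {1,2,3,6}. Remove leaf 1 (neighbor: 5).
Step 2: current leaves = {2,3,6}. Remove leaf 2 (neighbor: 4).
Step 3: current leaves = {3,4,6}. Remove leaf 3 (neighbor: 5).
Step 4: current leaves = {4,6}. Remove leaf 4 (neighbor: 5).

Answer: 4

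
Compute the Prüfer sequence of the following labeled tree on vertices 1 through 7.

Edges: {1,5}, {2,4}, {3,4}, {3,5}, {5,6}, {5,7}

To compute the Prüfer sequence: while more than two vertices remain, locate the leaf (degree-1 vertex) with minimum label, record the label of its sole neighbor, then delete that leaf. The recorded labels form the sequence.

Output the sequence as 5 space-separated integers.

Step 1: leaves = {1,2,6,7}. Remove smallest leaf 1, emit neighbor 5.
Step 2: leaves = {2,6,7}. Remove smallest leaf 2, emit neighbor 4.
Step 3: leaves = {4,6,7}. Remove smallest leaf 4, emit neighbor 3.
Step 4: leaves = {3,6,7}. Remove smallest leaf 3, emit neighbor 5.
Step 5: leaves = {6,7}. Remove smallest leaf 6, emit neighbor 5.
Done: 2 vertices remain (5, 7). Sequence = [5 4 3 5 5]

Answer: 5 4 3 5 5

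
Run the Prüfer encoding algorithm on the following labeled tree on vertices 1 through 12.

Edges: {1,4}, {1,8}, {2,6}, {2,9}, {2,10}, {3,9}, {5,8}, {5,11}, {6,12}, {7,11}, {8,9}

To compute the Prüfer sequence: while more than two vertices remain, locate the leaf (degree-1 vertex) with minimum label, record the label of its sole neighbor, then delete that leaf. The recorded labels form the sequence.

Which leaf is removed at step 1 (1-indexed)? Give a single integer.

Step 1: current leaves = {3,4,7,10,12}. Remove leaf 3 (neighbor: 9).

Answer: 3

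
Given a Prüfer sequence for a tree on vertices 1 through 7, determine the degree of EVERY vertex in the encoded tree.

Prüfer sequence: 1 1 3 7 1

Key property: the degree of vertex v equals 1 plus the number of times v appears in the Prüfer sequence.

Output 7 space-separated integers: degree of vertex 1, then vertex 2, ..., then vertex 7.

p_1 = 1: count[1] becomes 1
p_2 = 1: count[1] becomes 2
p_3 = 3: count[3] becomes 1
p_4 = 7: count[7] becomes 1
p_5 = 1: count[1] becomes 3
Degrees (1 + count): deg[1]=1+3=4, deg[2]=1+0=1, deg[3]=1+1=2, deg[4]=1+0=1, deg[5]=1+0=1, deg[6]=1+0=1, deg[7]=1+1=2

Answer: 4 1 2 1 1 1 2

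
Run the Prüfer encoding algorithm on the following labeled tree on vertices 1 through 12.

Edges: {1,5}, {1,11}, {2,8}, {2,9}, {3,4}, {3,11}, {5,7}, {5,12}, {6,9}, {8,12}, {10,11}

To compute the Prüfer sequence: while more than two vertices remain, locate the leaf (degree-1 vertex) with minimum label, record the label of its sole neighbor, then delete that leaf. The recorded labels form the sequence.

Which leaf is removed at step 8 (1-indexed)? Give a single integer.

Answer: 10

Derivation:
Step 1: current leaves = {4,6,7,10}. Remove leaf 4 (neighbor: 3).
Step 2: current leaves = {3,6,7,10}. Remove leaf 3 (neighbor: 11).
Step 3: current leaves = {6,7,10}. Remove leaf 6 (neighbor: 9).
Step 4: current leaves = {7,9,10}. Remove leaf 7 (neighbor: 5).
Step 5: current leaves = {9,10}. Remove leaf 9 (neighbor: 2).
Step 6: current leaves = {2,10}. Remove leaf 2 (neighbor: 8).
Step 7: current leaves = {8,10}. Remove leaf 8 (neighbor: 12).
Step 8: current leaves = {10,12}. Remove leaf 10 (neighbor: 11).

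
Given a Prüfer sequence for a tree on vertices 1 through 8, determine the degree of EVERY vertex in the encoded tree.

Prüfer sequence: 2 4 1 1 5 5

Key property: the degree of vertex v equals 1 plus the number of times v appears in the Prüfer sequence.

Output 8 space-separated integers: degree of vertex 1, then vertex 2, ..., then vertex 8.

p_1 = 2: count[2] becomes 1
p_2 = 4: count[4] becomes 1
p_3 = 1: count[1] becomes 1
p_4 = 1: count[1] becomes 2
p_5 = 5: count[5] becomes 1
p_6 = 5: count[5] becomes 2
Degrees (1 + count): deg[1]=1+2=3, deg[2]=1+1=2, deg[3]=1+0=1, deg[4]=1+1=2, deg[5]=1+2=3, deg[6]=1+0=1, deg[7]=1+0=1, deg[8]=1+0=1

Answer: 3 2 1 2 3 1 1 1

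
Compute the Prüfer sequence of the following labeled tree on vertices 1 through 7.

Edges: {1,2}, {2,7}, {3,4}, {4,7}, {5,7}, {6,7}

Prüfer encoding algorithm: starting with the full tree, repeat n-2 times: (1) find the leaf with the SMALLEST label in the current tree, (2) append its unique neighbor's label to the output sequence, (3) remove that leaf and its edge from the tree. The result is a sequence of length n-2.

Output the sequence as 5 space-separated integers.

Answer: 2 7 4 7 7

Derivation:
Step 1: leaves = {1,3,5,6}. Remove smallest leaf 1, emit neighbor 2.
Step 2: leaves = {2,3,5,6}. Remove smallest leaf 2, emit neighbor 7.
Step 3: leaves = {3,5,6}. Remove smallest leaf 3, emit neighbor 4.
Step 4: leaves = {4,5,6}. Remove smallest leaf 4, emit neighbor 7.
Step 5: leaves = {5,6}. Remove smallest leaf 5, emit neighbor 7.
Done: 2 vertices remain (6, 7). Sequence = [2 7 4 7 7]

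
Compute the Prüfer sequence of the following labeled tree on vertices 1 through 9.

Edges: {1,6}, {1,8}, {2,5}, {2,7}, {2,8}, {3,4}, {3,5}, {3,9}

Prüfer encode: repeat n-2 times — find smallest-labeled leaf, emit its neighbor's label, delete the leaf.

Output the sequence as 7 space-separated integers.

Answer: 3 1 8 2 2 5 3

Derivation:
Step 1: leaves = {4,6,7,9}. Remove smallest leaf 4, emit neighbor 3.
Step 2: leaves = {6,7,9}. Remove smallest leaf 6, emit neighbor 1.
Step 3: leaves = {1,7,9}. Remove smallest leaf 1, emit neighbor 8.
Step 4: leaves = {7,8,9}. Remove smallest leaf 7, emit neighbor 2.
Step 5: leaves = {8,9}. Remove smallest leaf 8, emit neighbor 2.
Step 6: leaves = {2,9}. Remove smallest leaf 2, emit neighbor 5.
Step 7: leaves = {5,9}. Remove smallest leaf 5, emit neighbor 3.
Done: 2 vertices remain (3, 9). Sequence = [3 1 8 2 2 5 3]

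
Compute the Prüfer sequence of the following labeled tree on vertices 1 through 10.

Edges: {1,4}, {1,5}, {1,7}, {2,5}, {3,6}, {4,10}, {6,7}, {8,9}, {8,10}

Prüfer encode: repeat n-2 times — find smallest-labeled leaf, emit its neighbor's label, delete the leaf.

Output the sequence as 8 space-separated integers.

Answer: 5 6 1 7 1 4 10 8

Derivation:
Step 1: leaves = {2,3,9}. Remove smallest leaf 2, emit neighbor 5.
Step 2: leaves = {3,5,9}. Remove smallest leaf 3, emit neighbor 6.
Step 3: leaves = {5,6,9}. Remove smallest leaf 5, emit neighbor 1.
Step 4: leaves = {6,9}. Remove smallest leaf 6, emit neighbor 7.
Step 5: leaves = {7,9}. Remove smallest leaf 7, emit neighbor 1.
Step 6: leaves = {1,9}. Remove smallest leaf 1, emit neighbor 4.
Step 7: leaves = {4,9}. Remove smallest leaf 4, emit neighbor 10.
Step 8: leaves = {9,10}. Remove smallest leaf 9, emit neighbor 8.
Done: 2 vertices remain (8, 10). Sequence = [5 6 1 7 1 4 10 8]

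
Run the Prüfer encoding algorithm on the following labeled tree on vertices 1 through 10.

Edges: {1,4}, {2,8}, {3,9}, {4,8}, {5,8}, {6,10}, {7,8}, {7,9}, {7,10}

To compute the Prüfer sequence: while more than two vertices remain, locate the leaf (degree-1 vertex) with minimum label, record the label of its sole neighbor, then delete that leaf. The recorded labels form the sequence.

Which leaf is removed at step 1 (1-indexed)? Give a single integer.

Answer: 1

Derivation:
Step 1: current leaves = {1,2,3,5,6}. Remove leaf 1 (neighbor: 4).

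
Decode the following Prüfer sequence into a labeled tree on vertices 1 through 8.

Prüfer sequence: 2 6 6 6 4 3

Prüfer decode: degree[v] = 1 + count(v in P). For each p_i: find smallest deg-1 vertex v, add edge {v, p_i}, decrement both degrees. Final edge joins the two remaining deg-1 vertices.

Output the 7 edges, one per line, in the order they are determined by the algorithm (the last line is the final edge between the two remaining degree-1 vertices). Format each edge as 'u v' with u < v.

Answer: 1 2
2 6
5 6
6 7
4 6
3 4
3 8

Derivation:
Initial degrees: {1:1, 2:2, 3:2, 4:2, 5:1, 6:4, 7:1, 8:1}
Step 1: smallest deg-1 vertex = 1, p_1 = 2. Add edge {1,2}. Now deg[1]=0, deg[2]=1.
Step 2: smallest deg-1 vertex = 2, p_2 = 6. Add edge {2,6}. Now deg[2]=0, deg[6]=3.
Step 3: smallest deg-1 vertex = 5, p_3 = 6. Add edge {5,6}. Now deg[5]=0, deg[6]=2.
Step 4: smallest deg-1 vertex = 7, p_4 = 6. Add edge {6,7}. Now deg[7]=0, deg[6]=1.
Step 5: smallest deg-1 vertex = 6, p_5 = 4. Add edge {4,6}. Now deg[6]=0, deg[4]=1.
Step 6: smallest deg-1 vertex = 4, p_6 = 3. Add edge {3,4}. Now deg[4]=0, deg[3]=1.
Final: two remaining deg-1 vertices are 3, 8. Add edge {3,8}.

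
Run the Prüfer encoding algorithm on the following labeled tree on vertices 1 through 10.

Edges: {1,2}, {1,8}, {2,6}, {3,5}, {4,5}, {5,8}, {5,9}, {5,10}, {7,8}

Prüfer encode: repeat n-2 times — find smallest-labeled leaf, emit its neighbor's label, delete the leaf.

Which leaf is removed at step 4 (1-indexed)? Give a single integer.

Answer: 2

Derivation:
Step 1: current leaves = {3,4,6,7,9,10}. Remove leaf 3 (neighbor: 5).
Step 2: current leaves = {4,6,7,9,10}. Remove leaf 4 (neighbor: 5).
Step 3: current leaves = {6,7,9,10}. Remove leaf 6 (neighbor: 2).
Step 4: current leaves = {2,7,9,10}. Remove leaf 2 (neighbor: 1).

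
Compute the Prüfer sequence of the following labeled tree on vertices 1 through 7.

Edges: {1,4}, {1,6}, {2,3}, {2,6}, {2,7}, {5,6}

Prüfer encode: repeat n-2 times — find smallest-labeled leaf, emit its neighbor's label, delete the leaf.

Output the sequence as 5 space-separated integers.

Step 1: leaves = {3,4,5,7}. Remove smallest leaf 3, emit neighbor 2.
Step 2: leaves = {4,5,7}. Remove smallest leaf 4, emit neighbor 1.
Step 3: leaves = {1,5,7}. Remove smallest leaf 1, emit neighbor 6.
Step 4: leaves = {5,7}. Remove smallest leaf 5, emit neighbor 6.
Step 5: leaves = {6,7}. Remove smallest leaf 6, emit neighbor 2.
Done: 2 vertices remain (2, 7). Sequence = [2 1 6 6 2]

Answer: 2 1 6 6 2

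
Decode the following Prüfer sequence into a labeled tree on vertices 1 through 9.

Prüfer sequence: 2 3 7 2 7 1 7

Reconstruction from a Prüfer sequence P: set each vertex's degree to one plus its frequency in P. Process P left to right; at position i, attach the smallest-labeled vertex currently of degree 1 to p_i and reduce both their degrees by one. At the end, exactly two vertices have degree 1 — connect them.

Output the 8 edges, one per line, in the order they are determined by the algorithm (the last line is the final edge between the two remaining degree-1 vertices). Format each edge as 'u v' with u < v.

Answer: 2 4
3 5
3 7
2 6
2 7
1 8
1 7
7 9

Derivation:
Initial degrees: {1:2, 2:3, 3:2, 4:1, 5:1, 6:1, 7:4, 8:1, 9:1}
Step 1: smallest deg-1 vertex = 4, p_1 = 2. Add edge {2,4}. Now deg[4]=0, deg[2]=2.
Step 2: smallest deg-1 vertex = 5, p_2 = 3. Add edge {3,5}. Now deg[5]=0, deg[3]=1.
Step 3: smallest deg-1 vertex = 3, p_3 = 7. Add edge {3,7}. Now deg[3]=0, deg[7]=3.
Step 4: smallest deg-1 vertex = 6, p_4 = 2. Add edge {2,6}. Now deg[6]=0, deg[2]=1.
Step 5: smallest deg-1 vertex = 2, p_5 = 7. Add edge {2,7}. Now deg[2]=0, deg[7]=2.
Step 6: smallest deg-1 vertex = 8, p_6 = 1. Add edge {1,8}. Now deg[8]=0, deg[1]=1.
Step 7: smallest deg-1 vertex = 1, p_7 = 7. Add edge {1,7}. Now deg[1]=0, deg[7]=1.
Final: two remaining deg-1 vertices are 7, 9. Add edge {7,9}.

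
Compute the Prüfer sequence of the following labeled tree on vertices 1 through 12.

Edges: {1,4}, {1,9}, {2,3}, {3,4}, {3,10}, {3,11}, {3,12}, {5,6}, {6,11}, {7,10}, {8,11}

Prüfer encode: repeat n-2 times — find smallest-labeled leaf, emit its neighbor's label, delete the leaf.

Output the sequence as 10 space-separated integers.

Answer: 3 6 11 10 11 1 4 3 3 3

Derivation:
Step 1: leaves = {2,5,7,8,9,12}. Remove smallest leaf 2, emit neighbor 3.
Step 2: leaves = {5,7,8,9,12}. Remove smallest leaf 5, emit neighbor 6.
Step 3: leaves = {6,7,8,9,12}. Remove smallest leaf 6, emit neighbor 11.
Step 4: leaves = {7,8,9,12}. Remove smallest leaf 7, emit neighbor 10.
Step 5: leaves = {8,9,10,12}. Remove smallest leaf 8, emit neighbor 11.
Step 6: leaves = {9,10,11,12}. Remove smallest leaf 9, emit neighbor 1.
Step 7: leaves = {1,10,11,12}. Remove smallest leaf 1, emit neighbor 4.
Step 8: leaves = {4,10,11,12}. Remove smallest leaf 4, emit neighbor 3.
Step 9: leaves = {10,11,12}. Remove smallest leaf 10, emit neighbor 3.
Step 10: leaves = {11,12}. Remove smallest leaf 11, emit neighbor 3.
Done: 2 vertices remain (3, 12). Sequence = [3 6 11 10 11 1 4 3 3 3]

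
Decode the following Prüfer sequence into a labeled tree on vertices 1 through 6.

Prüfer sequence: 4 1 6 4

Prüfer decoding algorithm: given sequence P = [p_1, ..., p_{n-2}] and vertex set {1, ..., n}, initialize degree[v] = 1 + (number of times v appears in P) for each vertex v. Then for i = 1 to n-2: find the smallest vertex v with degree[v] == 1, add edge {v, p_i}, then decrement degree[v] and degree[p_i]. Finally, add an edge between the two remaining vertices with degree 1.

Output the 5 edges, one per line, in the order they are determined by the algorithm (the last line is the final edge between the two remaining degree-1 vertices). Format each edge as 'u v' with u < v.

Initial degrees: {1:2, 2:1, 3:1, 4:3, 5:1, 6:2}
Step 1: smallest deg-1 vertex = 2, p_1 = 4. Add edge {2,4}. Now deg[2]=0, deg[4]=2.
Step 2: smallest deg-1 vertex = 3, p_2 = 1. Add edge {1,3}. Now deg[3]=0, deg[1]=1.
Step 3: smallest deg-1 vertex = 1, p_3 = 6. Add edge {1,6}. Now deg[1]=0, deg[6]=1.
Step 4: smallest deg-1 vertex = 5, p_4 = 4. Add edge {4,5}. Now deg[5]=0, deg[4]=1.
Final: two remaining deg-1 vertices are 4, 6. Add edge {4,6}.

Answer: 2 4
1 3
1 6
4 5
4 6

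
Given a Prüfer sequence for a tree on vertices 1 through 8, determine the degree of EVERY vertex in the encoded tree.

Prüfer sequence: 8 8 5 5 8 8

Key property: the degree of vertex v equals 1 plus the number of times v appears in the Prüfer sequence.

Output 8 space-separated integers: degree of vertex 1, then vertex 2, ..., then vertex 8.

p_1 = 8: count[8] becomes 1
p_2 = 8: count[8] becomes 2
p_3 = 5: count[5] becomes 1
p_4 = 5: count[5] becomes 2
p_5 = 8: count[8] becomes 3
p_6 = 8: count[8] becomes 4
Degrees (1 + count): deg[1]=1+0=1, deg[2]=1+0=1, deg[3]=1+0=1, deg[4]=1+0=1, deg[5]=1+2=3, deg[6]=1+0=1, deg[7]=1+0=1, deg[8]=1+4=5

Answer: 1 1 1 1 3 1 1 5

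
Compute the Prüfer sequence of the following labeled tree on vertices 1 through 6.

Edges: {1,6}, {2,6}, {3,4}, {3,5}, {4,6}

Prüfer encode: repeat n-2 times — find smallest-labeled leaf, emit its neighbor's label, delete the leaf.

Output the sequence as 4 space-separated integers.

Step 1: leaves = {1,2,5}. Remove smallest leaf 1, emit neighbor 6.
Step 2: leaves = {2,5}. Remove smallest leaf 2, emit neighbor 6.
Step 3: leaves = {5,6}. Remove smallest leaf 5, emit neighbor 3.
Step 4: leaves = {3,6}. Remove smallest leaf 3, emit neighbor 4.
Done: 2 vertices remain (4, 6). Sequence = [6 6 3 4]

Answer: 6 6 3 4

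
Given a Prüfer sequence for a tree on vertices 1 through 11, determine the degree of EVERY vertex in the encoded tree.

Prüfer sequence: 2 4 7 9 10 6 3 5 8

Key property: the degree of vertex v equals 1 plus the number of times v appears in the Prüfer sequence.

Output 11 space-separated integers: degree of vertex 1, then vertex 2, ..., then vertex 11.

p_1 = 2: count[2] becomes 1
p_2 = 4: count[4] becomes 1
p_3 = 7: count[7] becomes 1
p_4 = 9: count[9] becomes 1
p_5 = 10: count[10] becomes 1
p_6 = 6: count[6] becomes 1
p_7 = 3: count[3] becomes 1
p_8 = 5: count[5] becomes 1
p_9 = 8: count[8] becomes 1
Degrees (1 + count): deg[1]=1+0=1, deg[2]=1+1=2, deg[3]=1+1=2, deg[4]=1+1=2, deg[5]=1+1=2, deg[6]=1+1=2, deg[7]=1+1=2, deg[8]=1+1=2, deg[9]=1+1=2, deg[10]=1+1=2, deg[11]=1+0=1

Answer: 1 2 2 2 2 2 2 2 2 2 1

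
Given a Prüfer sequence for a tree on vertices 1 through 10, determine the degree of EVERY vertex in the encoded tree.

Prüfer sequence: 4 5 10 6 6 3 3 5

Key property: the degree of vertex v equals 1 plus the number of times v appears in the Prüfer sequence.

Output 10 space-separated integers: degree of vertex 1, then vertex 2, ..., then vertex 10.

p_1 = 4: count[4] becomes 1
p_2 = 5: count[5] becomes 1
p_3 = 10: count[10] becomes 1
p_4 = 6: count[6] becomes 1
p_5 = 6: count[6] becomes 2
p_6 = 3: count[3] becomes 1
p_7 = 3: count[3] becomes 2
p_8 = 5: count[5] becomes 2
Degrees (1 + count): deg[1]=1+0=1, deg[2]=1+0=1, deg[3]=1+2=3, deg[4]=1+1=2, deg[5]=1+2=3, deg[6]=1+2=3, deg[7]=1+0=1, deg[8]=1+0=1, deg[9]=1+0=1, deg[10]=1+1=2

Answer: 1 1 3 2 3 3 1 1 1 2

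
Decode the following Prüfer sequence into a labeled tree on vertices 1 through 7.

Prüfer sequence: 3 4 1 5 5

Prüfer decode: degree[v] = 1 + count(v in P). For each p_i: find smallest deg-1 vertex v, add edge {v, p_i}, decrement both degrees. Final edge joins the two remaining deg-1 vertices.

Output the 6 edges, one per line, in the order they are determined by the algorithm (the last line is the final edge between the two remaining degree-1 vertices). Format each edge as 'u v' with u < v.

Answer: 2 3
3 4
1 4
1 5
5 6
5 7

Derivation:
Initial degrees: {1:2, 2:1, 3:2, 4:2, 5:3, 6:1, 7:1}
Step 1: smallest deg-1 vertex = 2, p_1 = 3. Add edge {2,3}. Now deg[2]=0, deg[3]=1.
Step 2: smallest deg-1 vertex = 3, p_2 = 4. Add edge {3,4}. Now deg[3]=0, deg[4]=1.
Step 3: smallest deg-1 vertex = 4, p_3 = 1. Add edge {1,4}. Now deg[4]=0, deg[1]=1.
Step 4: smallest deg-1 vertex = 1, p_4 = 5. Add edge {1,5}. Now deg[1]=0, deg[5]=2.
Step 5: smallest deg-1 vertex = 6, p_5 = 5. Add edge {5,6}. Now deg[6]=0, deg[5]=1.
Final: two remaining deg-1 vertices are 5, 7. Add edge {5,7}.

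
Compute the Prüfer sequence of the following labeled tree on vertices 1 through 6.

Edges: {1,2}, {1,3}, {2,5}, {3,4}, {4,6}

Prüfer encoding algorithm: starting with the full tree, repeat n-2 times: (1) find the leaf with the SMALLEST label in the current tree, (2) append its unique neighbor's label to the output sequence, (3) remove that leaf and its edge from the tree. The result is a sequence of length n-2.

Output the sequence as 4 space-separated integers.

Answer: 2 1 3 4

Derivation:
Step 1: leaves = {5,6}. Remove smallest leaf 5, emit neighbor 2.
Step 2: leaves = {2,6}. Remove smallest leaf 2, emit neighbor 1.
Step 3: leaves = {1,6}. Remove smallest leaf 1, emit neighbor 3.
Step 4: leaves = {3,6}. Remove smallest leaf 3, emit neighbor 4.
Done: 2 vertices remain (4, 6). Sequence = [2 1 3 4]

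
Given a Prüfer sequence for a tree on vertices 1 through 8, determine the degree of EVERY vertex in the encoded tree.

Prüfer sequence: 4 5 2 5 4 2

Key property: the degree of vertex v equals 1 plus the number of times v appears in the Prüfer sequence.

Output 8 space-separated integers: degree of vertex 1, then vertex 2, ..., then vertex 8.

p_1 = 4: count[4] becomes 1
p_2 = 5: count[5] becomes 1
p_3 = 2: count[2] becomes 1
p_4 = 5: count[5] becomes 2
p_5 = 4: count[4] becomes 2
p_6 = 2: count[2] becomes 2
Degrees (1 + count): deg[1]=1+0=1, deg[2]=1+2=3, deg[3]=1+0=1, deg[4]=1+2=3, deg[5]=1+2=3, deg[6]=1+0=1, deg[7]=1+0=1, deg[8]=1+0=1

Answer: 1 3 1 3 3 1 1 1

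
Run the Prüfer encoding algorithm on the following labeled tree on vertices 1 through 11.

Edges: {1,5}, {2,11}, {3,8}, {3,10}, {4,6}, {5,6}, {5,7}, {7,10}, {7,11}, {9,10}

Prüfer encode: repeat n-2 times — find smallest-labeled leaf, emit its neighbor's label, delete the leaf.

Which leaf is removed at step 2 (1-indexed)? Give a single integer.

Answer: 2

Derivation:
Step 1: current leaves = {1,2,4,8,9}. Remove leaf 1 (neighbor: 5).
Step 2: current leaves = {2,4,8,9}. Remove leaf 2 (neighbor: 11).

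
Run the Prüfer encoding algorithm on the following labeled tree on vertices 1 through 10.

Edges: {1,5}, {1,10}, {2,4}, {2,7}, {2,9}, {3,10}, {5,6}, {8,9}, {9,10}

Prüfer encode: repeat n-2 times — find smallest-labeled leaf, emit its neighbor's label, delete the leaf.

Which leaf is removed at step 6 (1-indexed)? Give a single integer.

Step 1: current leaves = {3,4,6,7,8}. Remove leaf 3 (neighbor: 10).
Step 2: current leaves = {4,6,7,8}. Remove leaf 4 (neighbor: 2).
Step 3: current leaves = {6,7,8}. Remove leaf 6 (neighbor: 5).
Step 4: current leaves = {5,7,8}. Remove leaf 5 (neighbor: 1).
Step 5: current leaves = {1,7,8}. Remove leaf 1 (neighbor: 10).
Step 6: current leaves = {7,8,10}. Remove leaf 7 (neighbor: 2).

Answer: 7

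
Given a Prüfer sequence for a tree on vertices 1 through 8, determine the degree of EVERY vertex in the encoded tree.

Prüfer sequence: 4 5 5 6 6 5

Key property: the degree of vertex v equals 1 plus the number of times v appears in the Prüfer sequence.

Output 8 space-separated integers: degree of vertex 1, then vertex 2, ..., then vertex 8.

p_1 = 4: count[4] becomes 1
p_2 = 5: count[5] becomes 1
p_3 = 5: count[5] becomes 2
p_4 = 6: count[6] becomes 1
p_5 = 6: count[6] becomes 2
p_6 = 5: count[5] becomes 3
Degrees (1 + count): deg[1]=1+0=1, deg[2]=1+0=1, deg[3]=1+0=1, deg[4]=1+1=2, deg[5]=1+3=4, deg[6]=1+2=3, deg[7]=1+0=1, deg[8]=1+0=1

Answer: 1 1 1 2 4 3 1 1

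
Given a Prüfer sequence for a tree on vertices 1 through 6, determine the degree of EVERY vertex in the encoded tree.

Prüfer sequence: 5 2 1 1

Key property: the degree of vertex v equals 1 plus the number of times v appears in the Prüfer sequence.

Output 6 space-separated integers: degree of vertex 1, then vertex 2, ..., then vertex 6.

p_1 = 5: count[5] becomes 1
p_2 = 2: count[2] becomes 1
p_3 = 1: count[1] becomes 1
p_4 = 1: count[1] becomes 2
Degrees (1 + count): deg[1]=1+2=3, deg[2]=1+1=2, deg[3]=1+0=1, deg[4]=1+0=1, deg[5]=1+1=2, deg[6]=1+0=1

Answer: 3 2 1 1 2 1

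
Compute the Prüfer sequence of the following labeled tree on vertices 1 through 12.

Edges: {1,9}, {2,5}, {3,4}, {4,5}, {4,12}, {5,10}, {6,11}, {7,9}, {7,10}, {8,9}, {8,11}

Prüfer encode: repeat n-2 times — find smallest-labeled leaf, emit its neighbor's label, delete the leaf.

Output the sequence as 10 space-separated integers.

Answer: 9 5 4 11 8 9 7 10 5 4

Derivation:
Step 1: leaves = {1,2,3,6,12}. Remove smallest leaf 1, emit neighbor 9.
Step 2: leaves = {2,3,6,12}. Remove smallest leaf 2, emit neighbor 5.
Step 3: leaves = {3,6,12}. Remove smallest leaf 3, emit neighbor 4.
Step 4: leaves = {6,12}. Remove smallest leaf 6, emit neighbor 11.
Step 5: leaves = {11,12}. Remove smallest leaf 11, emit neighbor 8.
Step 6: leaves = {8,12}. Remove smallest leaf 8, emit neighbor 9.
Step 7: leaves = {9,12}. Remove smallest leaf 9, emit neighbor 7.
Step 8: leaves = {7,12}. Remove smallest leaf 7, emit neighbor 10.
Step 9: leaves = {10,12}. Remove smallest leaf 10, emit neighbor 5.
Step 10: leaves = {5,12}. Remove smallest leaf 5, emit neighbor 4.
Done: 2 vertices remain (4, 12). Sequence = [9 5 4 11 8 9 7 10 5 4]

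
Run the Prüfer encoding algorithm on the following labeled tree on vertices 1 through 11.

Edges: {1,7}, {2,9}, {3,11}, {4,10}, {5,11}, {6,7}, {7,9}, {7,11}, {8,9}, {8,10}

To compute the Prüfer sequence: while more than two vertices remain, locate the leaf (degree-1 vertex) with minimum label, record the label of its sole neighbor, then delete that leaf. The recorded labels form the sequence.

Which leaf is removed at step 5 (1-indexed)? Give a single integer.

Step 1: current leaves = {1,2,3,4,5,6}. Remove leaf 1 (neighbor: 7).
Step 2: current leaves = {2,3,4,5,6}. Remove leaf 2 (neighbor: 9).
Step 3: current leaves = {3,4,5,6}. Remove leaf 3 (neighbor: 11).
Step 4: current leaves = {4,5,6}. Remove leaf 4 (neighbor: 10).
Step 5: current leaves = {5,6,10}. Remove leaf 5 (neighbor: 11).

Answer: 5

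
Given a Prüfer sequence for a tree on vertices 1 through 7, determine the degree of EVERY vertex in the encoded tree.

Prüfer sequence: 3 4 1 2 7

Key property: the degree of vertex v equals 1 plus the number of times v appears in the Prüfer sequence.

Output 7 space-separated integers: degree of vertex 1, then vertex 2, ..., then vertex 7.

Answer: 2 2 2 2 1 1 2

Derivation:
p_1 = 3: count[3] becomes 1
p_2 = 4: count[4] becomes 1
p_3 = 1: count[1] becomes 1
p_4 = 2: count[2] becomes 1
p_5 = 7: count[7] becomes 1
Degrees (1 + count): deg[1]=1+1=2, deg[2]=1+1=2, deg[3]=1+1=2, deg[4]=1+1=2, deg[5]=1+0=1, deg[6]=1+0=1, deg[7]=1+1=2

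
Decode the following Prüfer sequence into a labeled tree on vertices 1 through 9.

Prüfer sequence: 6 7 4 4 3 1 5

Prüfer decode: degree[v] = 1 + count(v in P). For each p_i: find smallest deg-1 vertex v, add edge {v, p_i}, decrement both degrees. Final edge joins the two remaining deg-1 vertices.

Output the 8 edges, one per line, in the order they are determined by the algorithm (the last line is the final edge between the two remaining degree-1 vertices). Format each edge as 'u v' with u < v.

Answer: 2 6
6 7
4 7
4 8
3 4
1 3
1 5
5 9

Derivation:
Initial degrees: {1:2, 2:1, 3:2, 4:3, 5:2, 6:2, 7:2, 8:1, 9:1}
Step 1: smallest deg-1 vertex = 2, p_1 = 6. Add edge {2,6}. Now deg[2]=0, deg[6]=1.
Step 2: smallest deg-1 vertex = 6, p_2 = 7. Add edge {6,7}. Now deg[6]=0, deg[7]=1.
Step 3: smallest deg-1 vertex = 7, p_3 = 4. Add edge {4,7}. Now deg[7]=0, deg[4]=2.
Step 4: smallest deg-1 vertex = 8, p_4 = 4. Add edge {4,8}. Now deg[8]=0, deg[4]=1.
Step 5: smallest deg-1 vertex = 4, p_5 = 3. Add edge {3,4}. Now deg[4]=0, deg[3]=1.
Step 6: smallest deg-1 vertex = 3, p_6 = 1. Add edge {1,3}. Now deg[3]=0, deg[1]=1.
Step 7: smallest deg-1 vertex = 1, p_7 = 5. Add edge {1,5}. Now deg[1]=0, deg[5]=1.
Final: two remaining deg-1 vertices are 5, 9. Add edge {5,9}.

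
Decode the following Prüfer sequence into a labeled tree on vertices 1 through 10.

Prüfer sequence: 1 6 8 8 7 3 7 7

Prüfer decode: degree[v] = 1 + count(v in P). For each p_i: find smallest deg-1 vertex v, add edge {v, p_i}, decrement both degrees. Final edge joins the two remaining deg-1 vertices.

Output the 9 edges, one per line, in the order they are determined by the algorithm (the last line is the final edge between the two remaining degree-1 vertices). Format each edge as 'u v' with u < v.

Answer: 1 2
1 6
4 8
5 8
6 7
3 8
3 7
7 9
7 10

Derivation:
Initial degrees: {1:2, 2:1, 3:2, 4:1, 5:1, 6:2, 7:4, 8:3, 9:1, 10:1}
Step 1: smallest deg-1 vertex = 2, p_1 = 1. Add edge {1,2}. Now deg[2]=0, deg[1]=1.
Step 2: smallest deg-1 vertex = 1, p_2 = 6. Add edge {1,6}. Now deg[1]=0, deg[6]=1.
Step 3: smallest deg-1 vertex = 4, p_3 = 8. Add edge {4,8}. Now deg[4]=0, deg[8]=2.
Step 4: smallest deg-1 vertex = 5, p_4 = 8. Add edge {5,8}. Now deg[5]=0, deg[8]=1.
Step 5: smallest deg-1 vertex = 6, p_5 = 7. Add edge {6,7}. Now deg[6]=0, deg[7]=3.
Step 6: smallest deg-1 vertex = 8, p_6 = 3. Add edge {3,8}. Now deg[8]=0, deg[3]=1.
Step 7: smallest deg-1 vertex = 3, p_7 = 7. Add edge {3,7}. Now deg[3]=0, deg[7]=2.
Step 8: smallest deg-1 vertex = 9, p_8 = 7. Add edge {7,9}. Now deg[9]=0, deg[7]=1.
Final: two remaining deg-1 vertices are 7, 10. Add edge {7,10}.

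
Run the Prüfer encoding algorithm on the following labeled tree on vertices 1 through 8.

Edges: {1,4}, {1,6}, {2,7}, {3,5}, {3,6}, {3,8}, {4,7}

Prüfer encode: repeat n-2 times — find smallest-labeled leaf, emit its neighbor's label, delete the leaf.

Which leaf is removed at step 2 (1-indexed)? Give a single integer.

Step 1: current leaves = {2,5,8}. Remove leaf 2 (neighbor: 7).
Step 2: current leaves = {5,7,8}. Remove leaf 5 (neighbor: 3).

Answer: 5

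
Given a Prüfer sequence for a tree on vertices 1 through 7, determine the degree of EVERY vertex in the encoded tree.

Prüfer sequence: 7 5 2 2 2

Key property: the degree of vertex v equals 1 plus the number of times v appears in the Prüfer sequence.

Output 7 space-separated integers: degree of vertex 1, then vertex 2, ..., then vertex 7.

p_1 = 7: count[7] becomes 1
p_2 = 5: count[5] becomes 1
p_3 = 2: count[2] becomes 1
p_4 = 2: count[2] becomes 2
p_5 = 2: count[2] becomes 3
Degrees (1 + count): deg[1]=1+0=1, deg[2]=1+3=4, deg[3]=1+0=1, deg[4]=1+0=1, deg[5]=1+1=2, deg[6]=1+0=1, deg[7]=1+1=2

Answer: 1 4 1 1 2 1 2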